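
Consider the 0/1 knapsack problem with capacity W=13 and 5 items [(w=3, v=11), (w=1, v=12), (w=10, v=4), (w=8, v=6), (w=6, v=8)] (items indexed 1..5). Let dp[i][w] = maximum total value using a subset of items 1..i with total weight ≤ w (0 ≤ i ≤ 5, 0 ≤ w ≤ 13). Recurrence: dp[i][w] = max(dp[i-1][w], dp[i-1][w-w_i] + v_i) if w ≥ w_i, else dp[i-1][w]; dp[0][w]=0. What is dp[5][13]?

31

i\w   0   1   2   3   4   5   6   7   8   9  10  11  12  13
  0   0   0   0   0   0   0   0   0   0   0   0   0   0   0
  1   0   0   0  11  11  11  11  11  11  11  11  11  11  11
  2   0  12  12  12  23  23  23  23  23  23  23  23  23  23
  3   0  12  12  12  23  23  23  23  23  23  23  23  23  23
  4   0  12  12  12  23  23  23  23  23  23  23  23  29  29
  5   0  12  12  12  23  23  23  23  23  23  31  31  31  31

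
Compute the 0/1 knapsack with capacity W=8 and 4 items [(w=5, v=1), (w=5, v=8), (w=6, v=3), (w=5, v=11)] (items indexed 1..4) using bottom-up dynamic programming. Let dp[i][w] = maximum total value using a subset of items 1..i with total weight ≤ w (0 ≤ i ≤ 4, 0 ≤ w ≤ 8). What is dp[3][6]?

8

i\w   0   1   2   3   4   5   6   7   8
  0   0   0   0   0   0   0   0   0   0
  1   0   0   0   0   0   1   1   1   1
  2   0   0   0   0   0   8   8   8   8
  3   0   0   0   0   0   8   8   8   8
  4   0   0   0   0   0  11  11  11  11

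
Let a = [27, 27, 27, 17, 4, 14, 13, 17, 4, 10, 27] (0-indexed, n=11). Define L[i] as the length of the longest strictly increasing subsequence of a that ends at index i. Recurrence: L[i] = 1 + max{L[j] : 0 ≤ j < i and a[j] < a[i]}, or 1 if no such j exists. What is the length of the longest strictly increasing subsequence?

4

   i    0    1    2    3    4    5    6    7    8    9   10
a[i]   27   27   27   17    4   14   13   17    4   10   27
L[i]    1    1    1    1    1    2    2    3    1    2    4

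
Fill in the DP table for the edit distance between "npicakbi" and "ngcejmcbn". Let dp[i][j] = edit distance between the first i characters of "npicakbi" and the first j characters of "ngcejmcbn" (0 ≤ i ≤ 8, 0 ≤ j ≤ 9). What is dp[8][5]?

   ''  n  g  c  e  j  m  c  b  n
''  0  1  2  3  4  5  6  7  8  9
 n  1  0  1  2  3  4  5  6  7  8
 p  2  1  1  2  3  4  5  6  7  8
 i  3  2  2  2  3  4  5  6  7  8
 c  4  3  3  2  3  4  5  5  6  7
 a  5  4  4  3  3  4  5  6  6  7
 k  6  5  5  4  4  4  5  6  7  7
 b  7  6  6  5  5  5  5  6  6  7
 i  8  7  7  6  6  6  6  6  7  7

6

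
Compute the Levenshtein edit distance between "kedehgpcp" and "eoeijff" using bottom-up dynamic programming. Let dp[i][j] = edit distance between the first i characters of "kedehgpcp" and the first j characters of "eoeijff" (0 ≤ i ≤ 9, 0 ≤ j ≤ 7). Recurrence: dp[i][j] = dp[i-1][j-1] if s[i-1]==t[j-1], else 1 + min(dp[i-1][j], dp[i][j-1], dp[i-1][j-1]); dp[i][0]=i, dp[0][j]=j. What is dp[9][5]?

   ''  e  o  e  i  j  f  f
''  0  1  2  3  4  5  6  7
 k  1  1  2  3  4  5  6  7
 e  2  1  2  2  3  4  5  6
 d  3  2  2  3  3  4  5  6
 e  4  3  3  2  3  4  5  6
 h  5  4  4  3  3  4  5  6
 g  6  5  5  4  4  4  5  6
 p  7  6  6  5  5  5  5  6
 c  8  7  7  6  6  6  6  6
 p  9  8  8  7  7  7  7  7

7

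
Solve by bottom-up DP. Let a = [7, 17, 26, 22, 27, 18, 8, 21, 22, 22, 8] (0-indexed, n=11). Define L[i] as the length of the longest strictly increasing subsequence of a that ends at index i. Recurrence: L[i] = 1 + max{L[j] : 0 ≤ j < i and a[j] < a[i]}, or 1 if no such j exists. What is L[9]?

   i    0    1    2    3    4    5    6    7    8    9   10
a[i]    7   17   26   22   27   18    8   21   22   22    8
L[i]    1    2    3    3    4    3    2    4    5    5    2

5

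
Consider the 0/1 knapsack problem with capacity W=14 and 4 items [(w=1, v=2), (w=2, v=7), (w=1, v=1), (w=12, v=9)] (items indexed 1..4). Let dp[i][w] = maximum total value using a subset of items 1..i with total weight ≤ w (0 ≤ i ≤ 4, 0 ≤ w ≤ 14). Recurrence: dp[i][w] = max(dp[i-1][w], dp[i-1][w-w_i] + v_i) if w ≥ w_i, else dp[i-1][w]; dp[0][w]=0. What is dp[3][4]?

10

i\w   0   1   2   3   4   5   6   7   8   9  10  11  12  13  14
  0   0   0   0   0   0   0   0   0   0   0   0   0   0   0   0
  1   0   2   2   2   2   2   2   2   2   2   2   2   2   2   2
  2   0   2   7   9   9   9   9   9   9   9   9   9   9   9   9
  3   0   2   7   9  10  10  10  10  10  10  10  10  10  10  10
  4   0   2   7   9  10  10  10  10  10  10  10  10  10  11  16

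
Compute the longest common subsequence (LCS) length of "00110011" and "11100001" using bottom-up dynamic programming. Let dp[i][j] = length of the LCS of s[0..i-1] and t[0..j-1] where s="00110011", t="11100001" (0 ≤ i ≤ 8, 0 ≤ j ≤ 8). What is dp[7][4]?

3

   ''  1  1  1  0  0  0  0  1
''  0  0  0  0  0  0  0  0  0
 0  0  0  0  0  1  1  1  1  1
 0  0  0  0  0  1  2  2  2  2
 1  0  1  1  1  1  2  2  2  3
 1  0  1  2  2  2  2  2  2  3
 0  0  1  2  2  3  3  3  3  3
 0  0  1  2  2  3  4  4  4  4
 1  0  1  2  3  3  4  4  4  5
 1  0  1  2  3  3  4  4  4  5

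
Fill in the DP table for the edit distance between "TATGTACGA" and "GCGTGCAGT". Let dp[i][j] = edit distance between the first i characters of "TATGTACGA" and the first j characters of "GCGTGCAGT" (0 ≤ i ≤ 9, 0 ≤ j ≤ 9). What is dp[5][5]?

4

   ''  G  C  G  T  G  C  A  G  T
''  0  1  2  3  4  5  6  7  8  9
 T  1  1  2  3  3  4  5  6  7  8
 A  2  2  2  3  4  4  5  5  6  7
 T  3  3  3  3  3  4  5  6  6  6
 G  4  3  4  3  4  3  4  5  6  7
 T  5  4  4  4  3  4  4  5  6  6
 A  6  5  5  5  4  4  5  4  5  6
 C  7  6  5  6  5  5  4  5  5  6
 G  8  7  6  5  6  5  5  5  5  6
 A  9  8  7  6  6  6  6  5  6  6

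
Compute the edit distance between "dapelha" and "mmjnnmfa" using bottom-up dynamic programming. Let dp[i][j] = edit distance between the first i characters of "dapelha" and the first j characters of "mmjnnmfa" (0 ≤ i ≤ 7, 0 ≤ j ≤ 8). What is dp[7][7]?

7

   ''  m  m  j  n  n  m  f  a
''  0  1  2  3  4  5  6  7  8
 d  1  1  2  3  4  5  6  7  8
 a  2  2  2  3  4  5  6  7  7
 p  3  3  3  3  4  5  6  7  8
 e  4  4  4  4  4  5  6  7  8
 l  5  5  5  5  5  5  6  7  8
 h  6  6  6  6  6  6  6  7  8
 a  7  7  7  7  7  7  7  7  7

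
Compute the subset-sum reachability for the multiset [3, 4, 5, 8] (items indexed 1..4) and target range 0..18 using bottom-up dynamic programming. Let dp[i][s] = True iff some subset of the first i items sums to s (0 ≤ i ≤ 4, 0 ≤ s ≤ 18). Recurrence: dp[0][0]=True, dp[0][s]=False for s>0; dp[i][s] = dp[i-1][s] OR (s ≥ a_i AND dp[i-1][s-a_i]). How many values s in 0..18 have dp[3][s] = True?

i\s   0   1   2   3   4   5   6   7   8   9  10  11  12  13  14  15  16  17  18
  0   T   F   F   F   F   F   F   F   F   F   F   F   F   F   F   F   F   F   F
  1   T   F   F   T   F   F   F   F   F   F   F   F   F   F   F   F   F   F   F
  2   T   F   F   T   T   F   F   T   F   F   F   F   F   F   F   F   F   F   F
  3   T   F   F   T   T   T   F   T   T   T   F   F   T   F   F   F   F   F   F
  4   T   F   F   T   T   T   F   T   T   T   F   T   T   T   F   T   T   T   F

8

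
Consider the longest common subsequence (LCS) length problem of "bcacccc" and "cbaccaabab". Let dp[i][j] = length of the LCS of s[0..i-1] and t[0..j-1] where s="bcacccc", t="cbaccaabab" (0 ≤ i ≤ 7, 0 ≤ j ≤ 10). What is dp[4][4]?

3

   ''  c  b  a  c  c  a  a  b  a  b
''  0  0  0  0  0  0  0  0  0  0  0
 b  0  0  1  1  1  1  1  1  1  1  1
 c  0  1  1  1  2  2  2  2  2  2  2
 a  0  1  1  2  2  2  3  3  3  3  3
 c  0  1  1  2  3  3  3  3  3  3  3
 c  0  1  1  2  3  4  4  4  4  4  4
 c  0  1  1  2  3  4  4  4  4  4  4
 c  0  1  1  2  3  4  4  4  4  4  4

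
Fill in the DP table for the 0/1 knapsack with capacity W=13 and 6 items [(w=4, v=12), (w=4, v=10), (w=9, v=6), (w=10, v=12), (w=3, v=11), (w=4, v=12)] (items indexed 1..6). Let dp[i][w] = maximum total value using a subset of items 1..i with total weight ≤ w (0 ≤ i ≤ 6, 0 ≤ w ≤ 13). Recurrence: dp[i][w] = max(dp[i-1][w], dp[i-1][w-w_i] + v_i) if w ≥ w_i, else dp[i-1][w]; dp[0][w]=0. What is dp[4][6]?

i\w   0   1   2   3   4   5   6   7   8   9  10  11  12  13
  0   0   0   0   0   0   0   0   0   0   0   0   0   0   0
  1   0   0   0   0  12  12  12  12  12  12  12  12  12  12
  2   0   0   0   0  12  12  12  12  22  22  22  22  22  22
  3   0   0   0   0  12  12  12  12  22  22  22  22  22  22
  4   0   0   0   0  12  12  12  12  22  22  22  22  22  22
  5   0   0   0  11  12  12  12  23  23  23  23  33  33  33
  6   0   0   0  11  12  12  12  23  24  24  24  35  35  35

12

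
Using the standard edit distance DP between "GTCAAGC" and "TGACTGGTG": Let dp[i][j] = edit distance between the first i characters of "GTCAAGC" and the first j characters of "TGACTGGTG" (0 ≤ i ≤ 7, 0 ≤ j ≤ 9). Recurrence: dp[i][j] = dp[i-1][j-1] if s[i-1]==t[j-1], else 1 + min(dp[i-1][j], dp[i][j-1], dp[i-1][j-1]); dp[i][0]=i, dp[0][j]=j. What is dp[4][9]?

   ''  T  G  A  C  T  G  G  T  G
''  0  1  2  3  4  5  6  7  8  9
 G  1  1  1  2  3  4  5  6  7  8
 T  2  1  2  2  3  3  4  5  6  7
 C  3  2  2  3  2  3  4  5  6  7
 A  4  3  3  2  3  3  4  5  6  7
 A  5  4  4  3  3  4  4  5  6  7
 G  6  5  4  4  4  4  4  4  5  6
 C  7  6  5  5  4  5  5  5  5  6

7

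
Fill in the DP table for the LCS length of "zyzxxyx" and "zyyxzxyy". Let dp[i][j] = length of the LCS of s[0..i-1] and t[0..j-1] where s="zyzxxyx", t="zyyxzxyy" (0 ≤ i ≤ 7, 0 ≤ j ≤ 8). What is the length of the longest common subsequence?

5

   ''  z  y  y  x  z  x  y  y
''  0  0  0  0  0  0  0  0  0
 z  0  1  1  1  1  1  1  1  1
 y  0  1  2  2  2  2  2  2  2
 z  0  1  2  2  2  3  3  3  3
 x  0  1  2  2  3  3  4  4  4
 x  0  1  2  2  3  3  4  4  4
 y  0  1  2  3  3  3  4  5  5
 x  0  1  2  3  4  4  4  5  5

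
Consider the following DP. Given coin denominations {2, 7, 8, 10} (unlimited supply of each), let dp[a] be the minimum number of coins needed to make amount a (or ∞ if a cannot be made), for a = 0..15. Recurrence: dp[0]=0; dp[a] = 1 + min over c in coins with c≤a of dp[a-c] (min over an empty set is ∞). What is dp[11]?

 a  0  1  2  3  4  5  6  7  8  9 10 11 12 13 14 15
dp  0  -  1  -  2  -  3  1  1  2  1  3  2  4  2  2
(- denotes ∞ / unreachable)

3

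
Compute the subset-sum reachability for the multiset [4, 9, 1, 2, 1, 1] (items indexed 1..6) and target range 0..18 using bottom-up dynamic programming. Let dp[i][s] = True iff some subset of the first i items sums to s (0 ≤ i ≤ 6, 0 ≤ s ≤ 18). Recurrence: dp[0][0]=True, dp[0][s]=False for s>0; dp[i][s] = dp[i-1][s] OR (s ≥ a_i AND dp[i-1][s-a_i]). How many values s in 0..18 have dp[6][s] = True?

19

i\s   0   1   2   3   4   5   6   7   8   9  10  11  12  13  14  15  16  17  18
  0   T   F   F   F   F   F   F   F   F   F   F   F   F   F   F   F   F   F   F
  1   T   F   F   F   T   F   F   F   F   F   F   F   F   F   F   F   F   F   F
  2   T   F   F   F   T   F   F   F   F   T   F   F   F   T   F   F   F   F   F
  3   T   T   F   F   T   T   F   F   F   T   T   F   F   T   T   F   F   F   F
  4   T   T   T   T   T   T   T   T   F   T   T   T   T   T   T   T   T   F   F
  5   T   T   T   T   T   T   T   T   T   T   T   T   T   T   T   T   T   T   F
  6   T   T   T   T   T   T   T   T   T   T   T   T   T   T   T   T   T   T   T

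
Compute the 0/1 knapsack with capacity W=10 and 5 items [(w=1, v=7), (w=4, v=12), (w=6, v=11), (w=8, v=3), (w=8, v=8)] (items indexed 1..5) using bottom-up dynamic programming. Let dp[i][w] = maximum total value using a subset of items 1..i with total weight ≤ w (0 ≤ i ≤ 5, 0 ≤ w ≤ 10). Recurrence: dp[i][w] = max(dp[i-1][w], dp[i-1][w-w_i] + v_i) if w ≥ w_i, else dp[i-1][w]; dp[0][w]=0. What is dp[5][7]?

19

i\w   0   1   2   3   4   5   6   7   8   9  10
  0   0   0   0   0   0   0   0   0   0   0   0
  1   0   7   7   7   7   7   7   7   7   7   7
  2   0   7   7   7  12  19  19  19  19  19  19
  3   0   7   7   7  12  19  19  19  19  19  23
  4   0   7   7   7  12  19  19  19  19  19  23
  5   0   7   7   7  12  19  19  19  19  19  23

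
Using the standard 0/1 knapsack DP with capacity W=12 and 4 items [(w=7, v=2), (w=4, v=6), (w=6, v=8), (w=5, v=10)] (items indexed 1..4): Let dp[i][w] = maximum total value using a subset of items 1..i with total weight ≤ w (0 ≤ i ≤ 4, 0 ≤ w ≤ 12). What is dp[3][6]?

i\w   0   1   2   3   4   5   6   7   8   9  10  11  12
  0   0   0   0   0   0   0   0   0   0   0   0   0   0
  1   0   0   0   0   0   0   0   2   2   2   2   2   2
  2   0   0   0   0   6   6   6   6   6   6   6   8   8
  3   0   0   0   0   6   6   8   8   8   8  14  14  14
  4   0   0   0   0   6  10  10  10  10  16  16  18  18

8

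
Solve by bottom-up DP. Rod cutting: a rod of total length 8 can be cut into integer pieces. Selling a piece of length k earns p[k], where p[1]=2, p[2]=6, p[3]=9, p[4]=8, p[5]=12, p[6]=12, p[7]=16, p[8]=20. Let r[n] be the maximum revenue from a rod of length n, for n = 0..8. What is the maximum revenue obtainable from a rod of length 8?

   n    0    1    2    3    4    5    6    7    8
r[n]    0    2    6    9   12   15   18   21   24

24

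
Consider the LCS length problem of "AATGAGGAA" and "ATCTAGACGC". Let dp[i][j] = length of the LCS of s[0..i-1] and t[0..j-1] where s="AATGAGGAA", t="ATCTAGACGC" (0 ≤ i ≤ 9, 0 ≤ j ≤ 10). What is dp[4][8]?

3

   ''  A  T  C  T  A  G  A  C  G  C
''  0  0  0  0  0  0  0  0  0  0  0
 A  0  1  1  1  1  1  1  1  1  1  1
 A  0  1  1  1  1  2  2  2  2  2  2
 T  0  1  2  2  2  2  2  2  2  2  2
 G  0  1  2  2  2  2  3  3  3  3  3
 A  0  1  2  2  2  3  3  4  4  4  4
 G  0  1  2  2  2  3  4  4  4  5  5
 G  0  1  2  2  2  3  4  4  4  5  5
 A  0  1  2  2  2  3  4  5  5  5  5
 A  0  1  2  2  2  3  4  5  5  5  5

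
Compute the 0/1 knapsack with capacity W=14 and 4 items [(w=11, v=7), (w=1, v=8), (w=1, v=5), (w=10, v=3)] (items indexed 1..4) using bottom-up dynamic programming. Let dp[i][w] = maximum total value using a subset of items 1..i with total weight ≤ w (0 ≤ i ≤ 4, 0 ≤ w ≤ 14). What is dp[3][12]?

i\w   0   1   2   3   4   5   6   7   8   9  10  11  12  13  14
  0   0   0   0   0   0   0   0   0   0   0   0   0   0   0   0
  1   0   0   0   0   0   0   0   0   0   0   0   7   7   7   7
  2   0   8   8   8   8   8   8   8   8   8   8   8  15  15  15
  3   0   8  13  13  13  13  13  13  13  13  13  13  15  20  20
  4   0   8  13  13  13  13  13  13  13  13  13  13  16  20  20

15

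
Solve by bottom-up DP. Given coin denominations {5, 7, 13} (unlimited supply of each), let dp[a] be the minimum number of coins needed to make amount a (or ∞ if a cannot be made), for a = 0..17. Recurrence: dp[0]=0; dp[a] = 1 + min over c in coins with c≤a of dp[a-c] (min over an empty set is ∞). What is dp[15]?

3

 a  0  1  2  3  4  5  6  7  8  9 10 11 12 13 14 15 16 17
dp  0  -  -  -  -  1  -  1  -  -  2  -  2  1  2  3  -  3
(- denotes ∞ / unreachable)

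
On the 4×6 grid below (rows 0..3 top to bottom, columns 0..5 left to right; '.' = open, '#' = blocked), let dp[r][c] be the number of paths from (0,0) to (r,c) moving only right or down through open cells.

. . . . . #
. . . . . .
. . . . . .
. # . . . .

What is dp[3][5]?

51

r\c   0   1   2   3   4   5
  0   1   1   1   1   1   0
  1   1   2   3   4   5   5
  2   1   3   6  10  15  20
  3   1   0   6  16  31  51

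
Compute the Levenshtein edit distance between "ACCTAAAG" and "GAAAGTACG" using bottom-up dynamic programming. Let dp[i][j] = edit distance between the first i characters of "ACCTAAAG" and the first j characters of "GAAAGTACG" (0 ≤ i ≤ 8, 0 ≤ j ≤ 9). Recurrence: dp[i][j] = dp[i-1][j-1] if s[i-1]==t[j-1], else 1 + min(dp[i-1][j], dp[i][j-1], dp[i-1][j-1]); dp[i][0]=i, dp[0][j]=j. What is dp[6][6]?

6

   ''  G  A  A  A  G  T  A  C  G
''  0  1  2  3  4  5  6  7  8  9
 A  1  1  1  2  3  4  5  6  7  8
 C  2  2  2  2  3  4  5  6  6  7
 C  3  3  3  3  3  4  5  6  6  7
 T  4  4  4  4  4  4  4  5  6  7
 A  5  5  4  4  4  5  5  4  5  6
 A  6  6  5  4  4  5  6  5  5  6
 A  7  7  6  5  4  5  6  6  6  6
 G  8  7  7  6  5  4  5  6  7  6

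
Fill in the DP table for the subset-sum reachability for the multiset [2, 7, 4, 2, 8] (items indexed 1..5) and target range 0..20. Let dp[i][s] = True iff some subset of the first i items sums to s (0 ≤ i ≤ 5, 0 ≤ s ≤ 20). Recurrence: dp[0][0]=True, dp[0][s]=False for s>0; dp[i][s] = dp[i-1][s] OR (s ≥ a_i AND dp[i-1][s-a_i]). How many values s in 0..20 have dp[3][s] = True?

8

i\s   0   1   2   3   4   5   6   7   8   9  10  11  12  13  14  15  16  17  18  19  20
  0   T   F   F   F   F   F   F   F   F   F   F   F   F   F   F   F   F   F   F   F   F
  1   T   F   T   F   F   F   F   F   F   F   F   F   F   F   F   F   F   F   F   F   F
  2   T   F   T   F   F   F   F   T   F   T   F   F   F   F   F   F   F   F   F   F   F
  3   T   F   T   F   T   F   T   T   F   T   F   T   F   T   F   F   F   F   F   F   F
  4   T   F   T   F   T   F   T   T   T   T   F   T   F   T   F   T   F   F   F   F   F
  5   T   F   T   F   T   F   T   T   T   T   T   T   T   T   T   T   T   T   F   T   F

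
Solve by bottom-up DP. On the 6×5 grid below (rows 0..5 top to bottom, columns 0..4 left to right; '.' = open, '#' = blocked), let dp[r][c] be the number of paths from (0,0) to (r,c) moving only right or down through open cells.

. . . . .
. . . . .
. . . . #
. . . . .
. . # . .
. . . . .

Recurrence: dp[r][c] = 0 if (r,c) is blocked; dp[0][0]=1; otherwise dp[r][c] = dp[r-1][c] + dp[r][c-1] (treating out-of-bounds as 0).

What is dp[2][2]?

r\c   0   1   2   3   4
  0   1   1   1   1   1
  1   1   2   3   4   5
  2   1   3   6  10   0
  3   1   4  10  20  20
  4   1   5   0  20  40
  5   1   6   6  26  66

6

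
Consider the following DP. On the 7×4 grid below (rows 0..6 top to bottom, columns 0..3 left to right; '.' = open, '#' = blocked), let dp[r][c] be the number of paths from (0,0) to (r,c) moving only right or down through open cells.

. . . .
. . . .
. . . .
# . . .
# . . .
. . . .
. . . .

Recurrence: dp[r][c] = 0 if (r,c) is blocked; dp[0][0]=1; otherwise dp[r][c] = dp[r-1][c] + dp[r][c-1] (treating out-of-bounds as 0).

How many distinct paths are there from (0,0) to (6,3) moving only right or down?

r\c   0   1   2   3
  0   1   1   1   1
  1   1   2   3   4
  2   1   3   6  10
  3   0   3   9  19
  4   0   3  12  31
  5   0   3  15  46
  6   0   3  18  64

64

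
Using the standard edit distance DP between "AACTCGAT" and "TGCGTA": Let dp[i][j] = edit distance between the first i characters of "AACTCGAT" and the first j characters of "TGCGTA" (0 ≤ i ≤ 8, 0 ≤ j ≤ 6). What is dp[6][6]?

   ''  T  G  C  G  T  A
''  0  1  2  3  4  5  6
 A  1  1  2  3  4  5  5
 A  2  2  2  3  4  5  5
 C  3  3  3  2  3  4  5
 T  4  3  4  3  3  3  4
 C  5  4  4  4  4  4  4
 G  6  5  4  5  4  5  5
 A  7  6  5  5  5  5  5
 T  8  7  6  6  6  5  6

5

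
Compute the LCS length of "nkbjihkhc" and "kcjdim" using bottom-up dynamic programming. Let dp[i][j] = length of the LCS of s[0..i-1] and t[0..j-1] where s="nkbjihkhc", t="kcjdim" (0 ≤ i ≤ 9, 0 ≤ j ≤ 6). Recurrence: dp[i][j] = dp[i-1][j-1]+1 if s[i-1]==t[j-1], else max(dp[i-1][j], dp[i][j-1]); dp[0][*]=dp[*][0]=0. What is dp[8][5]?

3

   ''  k  c  j  d  i  m
''  0  0  0  0  0  0  0
 n  0  0  0  0  0  0  0
 k  0  1  1  1  1  1  1
 b  0  1  1  1  1  1  1
 j  0  1  1  2  2  2  2
 i  0  1  1  2  2  3  3
 h  0  1  1  2  2  3  3
 k  0  1  1  2  2  3  3
 h  0  1  1  2  2  3  3
 c  0  1  2  2  2  3  3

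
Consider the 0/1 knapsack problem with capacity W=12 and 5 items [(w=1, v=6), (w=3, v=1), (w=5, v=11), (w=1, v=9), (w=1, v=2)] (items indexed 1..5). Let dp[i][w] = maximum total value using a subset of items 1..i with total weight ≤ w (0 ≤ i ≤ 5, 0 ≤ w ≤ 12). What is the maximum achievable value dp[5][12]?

29

i\w   0   1   2   3   4   5   6   7   8   9  10  11  12
  0   0   0   0   0   0   0   0   0   0   0   0   0   0
  1   0   6   6   6   6   6   6   6   6   6   6   6   6
  2   0   6   6   6   7   7   7   7   7   7   7   7   7
  3   0   6   6   6   7  11  17  17  17  18  18  18  18
  4   0   9  15  15  15  16  20  26  26  26  27  27  27
  5   0   9  15  17  17  17  20  26  28  28  28  29  29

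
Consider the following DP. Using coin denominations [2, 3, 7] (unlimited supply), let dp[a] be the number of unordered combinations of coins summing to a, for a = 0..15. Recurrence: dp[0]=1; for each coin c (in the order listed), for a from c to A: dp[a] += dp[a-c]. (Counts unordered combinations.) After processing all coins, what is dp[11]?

after  coin     0     1     2     3     4     5     6     7     8     9    10    11    12    13    14    15
          2     1     0     1     0     1     0     1     0     1     0     1     0     1     0     1     0
          3     1     0     1     1     1     1     2     1     2     2     2     2     3     2     3     3
          7     1     0     1     1     1     1     2     2     2     3     3     3     4     4     5     5

3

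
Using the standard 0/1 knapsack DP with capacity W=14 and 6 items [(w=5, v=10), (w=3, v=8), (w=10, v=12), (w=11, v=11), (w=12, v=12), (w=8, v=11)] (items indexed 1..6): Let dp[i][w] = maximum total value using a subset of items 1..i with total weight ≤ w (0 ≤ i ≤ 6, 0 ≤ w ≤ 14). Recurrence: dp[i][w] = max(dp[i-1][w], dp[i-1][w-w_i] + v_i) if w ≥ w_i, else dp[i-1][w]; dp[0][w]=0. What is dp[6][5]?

i\w   0   1   2   3   4   5   6   7   8   9  10  11  12  13  14
  0   0   0   0   0   0   0   0   0   0   0   0   0   0   0   0
  1   0   0   0   0   0  10  10  10  10  10  10  10  10  10  10
  2   0   0   0   8   8  10  10  10  18  18  18  18  18  18  18
  3   0   0   0   8   8  10  10  10  18  18  18  18  18  20  20
  4   0   0   0   8   8  10  10  10  18  18  18  18  18  20  20
  5   0   0   0   8   8  10  10  10  18  18  18  18  18  20  20
  6   0   0   0   8   8  10  10  10  18  18  18  19  19  21  21

10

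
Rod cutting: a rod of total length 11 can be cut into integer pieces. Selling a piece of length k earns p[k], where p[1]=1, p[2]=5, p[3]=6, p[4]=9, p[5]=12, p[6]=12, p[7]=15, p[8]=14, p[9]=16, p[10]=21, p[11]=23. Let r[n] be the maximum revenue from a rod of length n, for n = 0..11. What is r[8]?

   n    0    1    2    3    4    5    6    7    8    9   10   11
r[n]    0    1    5    6   10   12   15   17   20   22   25   27

20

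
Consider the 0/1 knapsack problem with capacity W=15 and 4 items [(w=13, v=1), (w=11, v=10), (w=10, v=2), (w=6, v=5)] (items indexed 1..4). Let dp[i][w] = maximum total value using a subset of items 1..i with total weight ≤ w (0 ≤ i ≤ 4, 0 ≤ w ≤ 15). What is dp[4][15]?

i\w   0   1   2   3   4   5   6   7   8   9  10  11  12  13  14  15
  0   0   0   0   0   0   0   0   0   0   0   0   0   0   0   0   0
  1   0   0   0   0   0   0   0   0   0   0   0   0   0   1   1   1
  2   0   0   0   0   0   0   0   0   0   0   0  10  10  10  10  10
  3   0   0   0   0   0   0   0   0   0   0   2  10  10  10  10  10
  4   0   0   0   0   0   0   5   5   5   5   5  10  10  10  10  10

10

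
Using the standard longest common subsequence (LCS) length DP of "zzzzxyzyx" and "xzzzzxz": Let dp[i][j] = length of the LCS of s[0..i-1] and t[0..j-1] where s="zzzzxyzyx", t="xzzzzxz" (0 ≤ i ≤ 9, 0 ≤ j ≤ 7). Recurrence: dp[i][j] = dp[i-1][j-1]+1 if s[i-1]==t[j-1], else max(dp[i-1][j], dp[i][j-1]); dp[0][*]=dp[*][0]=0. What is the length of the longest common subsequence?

6

   ''  x  z  z  z  z  x  z
''  0  0  0  0  0  0  0  0
 z  0  0  1  1  1  1  1  1
 z  0  0  1  2  2  2  2  2
 z  0  0  1  2  3  3  3  3
 z  0  0  1  2  3  4  4  4
 x  0  1  1  2  3  4  5  5
 y  0  1  1  2  3  4  5  5
 z  0  1  2  2  3  4  5  6
 y  0  1  2  2  3  4  5  6
 x  0  1  2  2  3  4  5  6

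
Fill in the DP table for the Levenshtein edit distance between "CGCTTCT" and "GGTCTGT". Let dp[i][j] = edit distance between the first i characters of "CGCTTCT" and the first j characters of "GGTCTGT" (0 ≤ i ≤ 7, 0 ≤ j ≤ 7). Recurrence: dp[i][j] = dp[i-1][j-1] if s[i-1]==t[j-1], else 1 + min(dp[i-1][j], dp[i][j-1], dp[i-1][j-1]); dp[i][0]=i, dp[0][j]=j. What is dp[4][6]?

   ''  G  G  T  C  T  G  T
''  0  1  2  3  4  5  6  7
 C  1  1  2  3  3  4  5  6
 G  2  1  1  2  3  4  4  5
 C  3  2  2  2  2  3  4  5
 T  4  3  3  2  3  2  3  4
 T  5  4  4  3  3  3  3  3
 C  6  5  5  4  3  4  4  4
 T  7  6  6  5  4  3  4  4

3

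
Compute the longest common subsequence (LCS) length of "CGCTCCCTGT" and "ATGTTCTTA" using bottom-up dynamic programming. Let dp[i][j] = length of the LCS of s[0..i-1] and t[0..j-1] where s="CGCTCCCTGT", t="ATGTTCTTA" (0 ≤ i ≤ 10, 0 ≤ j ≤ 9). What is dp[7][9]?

   ''  A  T  G  T  T  C  T  T  A
''  0  0  0  0  0  0  0  0  0  0
 C  0  0  0  0  0  0  1  1  1  1
 G  0  0  0  1  1  1  1  1  1  1
 C  0  0  0  1  1  1  2  2  2  2
 T  0  0  1  1  2  2  2  3  3  3
 C  0  0  1  1  2  2  3  3  3  3
 C  0  0  1  1  2  2  3  3  3  3
 C  0  0  1  1  2  2  3  3  3  3
 T  0  0  1  1  2  3  3  4  4  4
 G  0  0  1  2  2  3  3  4  4  4
 T  0  0  1  2  3  3  3  4  5  5

3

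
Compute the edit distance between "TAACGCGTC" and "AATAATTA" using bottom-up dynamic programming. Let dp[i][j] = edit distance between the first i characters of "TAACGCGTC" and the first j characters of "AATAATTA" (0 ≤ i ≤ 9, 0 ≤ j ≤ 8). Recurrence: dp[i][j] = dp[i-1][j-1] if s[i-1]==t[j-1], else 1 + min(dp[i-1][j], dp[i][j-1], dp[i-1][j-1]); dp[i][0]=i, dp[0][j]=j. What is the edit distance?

6

   ''  A  A  T  A  A  T  T  A
''  0  1  2  3  4  5  6  7  8
 T  1  1  2  2  3  4  5  6  7
 A  2  1  1  2  2  3  4  5  6
 A  3  2  1  2  2  2  3  4  5
 C  4  3  2  2  3  3  3  4  5
 G  5  4  3  3  3  4  4  4  5
 C  6  5  4  4  4  4  5  5  5
 G  7  6  5  5  5  5  5  6  6
 T  8  7  6  5  6  6  5  5  6
 C  9  8  7  6  6  7  6  6  6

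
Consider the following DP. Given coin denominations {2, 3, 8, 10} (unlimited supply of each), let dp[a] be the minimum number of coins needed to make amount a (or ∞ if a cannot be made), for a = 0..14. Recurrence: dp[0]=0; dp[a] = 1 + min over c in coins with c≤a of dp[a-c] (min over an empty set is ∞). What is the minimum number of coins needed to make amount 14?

 a  0  1  2  3  4  5  6  7  8  9 10 11 12 13 14
dp  0  -  1  1  2  2  2  3  1  3  1  2  2  2  3
(- denotes ∞ / unreachable)

3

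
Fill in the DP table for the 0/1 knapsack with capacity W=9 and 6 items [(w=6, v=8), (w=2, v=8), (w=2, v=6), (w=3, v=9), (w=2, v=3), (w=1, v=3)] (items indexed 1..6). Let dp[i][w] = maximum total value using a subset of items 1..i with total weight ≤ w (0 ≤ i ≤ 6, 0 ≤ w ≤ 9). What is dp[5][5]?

17

i\w   0   1   2   3   4   5   6   7   8   9
  0   0   0   0   0   0   0   0   0   0   0
  1   0   0   0   0   0   0   8   8   8   8
  2   0   0   8   8   8   8   8   8  16  16
  3   0   0   8   8  14  14  14  14  16  16
  4   0   0   8   9  14  17  17  23  23  23
  5   0   0   8   9  14  17  17  23  23  26
  6   0   3   8  11  14  17  20  23  26  26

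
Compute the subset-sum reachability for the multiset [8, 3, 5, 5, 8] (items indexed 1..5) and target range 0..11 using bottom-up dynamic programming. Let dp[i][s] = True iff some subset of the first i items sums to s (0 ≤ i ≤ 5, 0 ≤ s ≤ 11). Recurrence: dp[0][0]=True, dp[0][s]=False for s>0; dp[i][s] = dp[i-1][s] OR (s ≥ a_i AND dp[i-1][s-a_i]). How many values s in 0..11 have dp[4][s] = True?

i\s   0   1   2   3   4   5   6   7   8   9  10  11
  0   T   F   F   F   F   F   F   F   F   F   F   F
  1   T   F   F   F   F   F   F   F   T   F   F   F
  2   T   F   F   T   F   F   F   F   T   F   F   T
  3   T   F   F   T   F   T   F   F   T   F   F   T
  4   T   F   F   T   F   T   F   F   T   F   T   T
  5   T   F   F   T   F   T   F   F   T   F   T   T

6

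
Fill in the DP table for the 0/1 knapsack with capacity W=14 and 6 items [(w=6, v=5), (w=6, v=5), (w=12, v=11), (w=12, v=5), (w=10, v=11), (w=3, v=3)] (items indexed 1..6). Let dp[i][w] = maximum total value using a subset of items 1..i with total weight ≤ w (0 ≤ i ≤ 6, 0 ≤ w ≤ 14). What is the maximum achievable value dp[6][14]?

i\w   0   1   2   3   4   5   6   7   8   9  10  11  12  13  14
  0   0   0   0   0   0   0   0   0   0   0   0   0   0   0   0
  1   0   0   0   0   0   0   5   5   5   5   5   5   5   5   5
  2   0   0   0   0   0   0   5   5   5   5   5   5  10  10  10
  3   0   0   0   0   0   0   5   5   5   5   5   5  11  11  11
  4   0   0   0   0   0   0   5   5   5   5   5   5  11  11  11
  5   0   0   0   0   0   0   5   5   5   5  11  11  11  11  11
  6   0   0   0   3   3   3   5   5   5   8  11  11  11  14  14

14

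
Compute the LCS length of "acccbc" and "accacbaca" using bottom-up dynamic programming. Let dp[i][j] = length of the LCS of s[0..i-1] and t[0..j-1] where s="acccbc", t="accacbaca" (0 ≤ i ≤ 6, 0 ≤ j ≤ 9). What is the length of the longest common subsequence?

   ''  a  c  c  a  c  b  a  c  a
''  0  0  0  0  0  0  0  0  0  0
 a  0  1  1  1  1  1  1  1  1  1
 c  0  1  2  2  2  2  2  2  2  2
 c  0  1  2  3  3  3  3  3  3  3
 c  0  1  2  3  3  4  4  4  4  4
 b  0  1  2  3  3  4  5  5  5  5
 c  0  1  2  3  3  4  5  5  6  6

6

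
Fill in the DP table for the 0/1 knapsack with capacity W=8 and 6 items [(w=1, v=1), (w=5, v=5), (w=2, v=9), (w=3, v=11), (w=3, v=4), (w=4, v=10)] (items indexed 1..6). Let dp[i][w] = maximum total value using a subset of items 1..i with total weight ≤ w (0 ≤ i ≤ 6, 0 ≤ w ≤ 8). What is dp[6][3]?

11

i\w   0   1   2   3   4   5   6   7   8
  0   0   0   0   0   0   0   0   0   0
  1   0   1   1   1   1   1   1   1   1
  2   0   1   1   1   1   5   6   6   6
  3   0   1   9  10  10  10  10  14  15
  4   0   1   9  11  12  20  21  21  21
  5   0   1   9  11  12  20  21  21  24
  6   0   1   9  11  12  20  21  21  24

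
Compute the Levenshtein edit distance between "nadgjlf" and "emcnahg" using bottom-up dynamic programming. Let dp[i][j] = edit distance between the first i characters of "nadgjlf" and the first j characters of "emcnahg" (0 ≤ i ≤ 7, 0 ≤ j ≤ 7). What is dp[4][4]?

4

   ''  e  m  c  n  a  h  g
''  0  1  2  3  4  5  6  7
 n  1  1  2  3  3  4  5  6
 a  2  2  2  3  4  3  4  5
 d  3  3  3  3  4  4  4  5
 g  4  4  4  4  4  5  5  4
 j  5  5  5  5  5  5  6  5
 l  6  6  6  6  6  6  6  6
 f  7  7  7  7  7  7  7  7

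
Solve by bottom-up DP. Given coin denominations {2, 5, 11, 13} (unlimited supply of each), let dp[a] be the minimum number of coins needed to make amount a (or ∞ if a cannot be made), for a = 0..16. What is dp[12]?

3

 a  0  1  2  3  4  5  6  7  8  9 10 11 12 13 14 15 16
dp  0  -  1  -  2  1  3  2  4  3  2  1  3  1  4  2  2
(- denotes ∞ / unreachable)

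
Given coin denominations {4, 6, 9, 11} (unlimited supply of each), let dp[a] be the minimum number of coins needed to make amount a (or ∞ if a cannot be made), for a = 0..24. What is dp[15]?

2

 a  0  1  2  3  4  5  6  7  8  9 10 11 12 13 14 15 16 17 18 19 20 21 22 23 24
dp  0  -  -  -  1  -  1  -  2  1  2  1  2  2  3  2  3  2  2  3  2  3  2  3  3
(- denotes ∞ / unreachable)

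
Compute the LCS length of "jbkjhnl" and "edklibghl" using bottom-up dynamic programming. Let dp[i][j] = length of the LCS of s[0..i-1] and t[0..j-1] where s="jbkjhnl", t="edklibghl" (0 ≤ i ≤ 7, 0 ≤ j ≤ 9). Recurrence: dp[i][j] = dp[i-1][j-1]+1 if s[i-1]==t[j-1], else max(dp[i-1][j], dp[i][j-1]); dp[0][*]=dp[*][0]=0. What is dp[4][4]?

1

   ''  e  d  k  l  i  b  g  h  l
''  0  0  0  0  0  0  0  0  0  0
 j  0  0  0  0  0  0  0  0  0  0
 b  0  0  0  0  0  0  1  1  1  1
 k  0  0  0  1  1  1  1  1  1  1
 j  0  0  0  1  1  1  1  1  1  1
 h  0  0  0  1  1  1  1  1  2  2
 n  0  0  0  1  1  1  1  1  2  2
 l  0  0  0  1  2  2  2  2  2  3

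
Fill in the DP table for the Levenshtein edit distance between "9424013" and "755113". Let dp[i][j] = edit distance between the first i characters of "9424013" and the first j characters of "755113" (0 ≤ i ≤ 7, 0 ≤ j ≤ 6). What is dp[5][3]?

   ''  7  5  5  1  1  3
''  0  1  2  3  4  5  6
 9  1  1  2  3  4  5  6
 4  2  2  2  3  4  5  6
 2  3  3  3  3  4  5  6
 4  4  4  4  4  4  5  6
 0  5  5  5  5  5  5  6
 1  6  6  6  6  5  5  6
 3  7  7  7  7  6  6  5

5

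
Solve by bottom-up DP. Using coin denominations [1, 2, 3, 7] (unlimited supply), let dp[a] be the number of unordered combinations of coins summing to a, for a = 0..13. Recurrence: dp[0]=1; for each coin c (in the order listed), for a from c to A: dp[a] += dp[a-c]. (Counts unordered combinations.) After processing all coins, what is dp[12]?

24

after  coin     0     1     2     3     4     5     6     7     8     9    10    11    12    13
          1     1     1     1     1     1     1     1     1     1     1     1     1     1     1
          2     1     1     2     2     3     3     4     4     5     5     6     6     7     7
          3     1     1     2     3     4     5     7     8    10    12    14    16    19    21
          7     1     1     2     3     4     5     7     9    11    14    17    20    24    28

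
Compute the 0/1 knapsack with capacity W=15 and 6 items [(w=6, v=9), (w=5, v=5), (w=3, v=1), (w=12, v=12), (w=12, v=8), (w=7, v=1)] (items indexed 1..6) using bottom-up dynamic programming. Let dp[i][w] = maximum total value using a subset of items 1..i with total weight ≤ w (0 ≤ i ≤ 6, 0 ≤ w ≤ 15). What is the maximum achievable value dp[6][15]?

i\w   0   1   2   3   4   5   6   7   8   9  10  11  12  13  14  15
  0   0   0   0   0   0   0   0   0   0   0   0   0   0   0   0   0
  1   0   0   0   0   0   0   9   9   9   9   9   9   9   9   9   9
  2   0   0   0   0   0   5   9   9   9   9   9  14  14  14  14  14
  3   0   0   0   1   1   5   9   9   9  10  10  14  14  14  15  15
  4   0   0   0   1   1   5   9   9   9  10  10  14  14  14  15  15
  5   0   0   0   1   1   5   9   9   9  10  10  14  14  14  15  15
  6   0   0   0   1   1   5   9   9   9  10  10  14  14  14  15  15

15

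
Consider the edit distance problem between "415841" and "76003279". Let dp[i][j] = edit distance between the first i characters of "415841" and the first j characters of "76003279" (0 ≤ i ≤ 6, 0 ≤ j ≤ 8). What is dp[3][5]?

   ''  7  6  0  0  3  2  7  9
''  0  1  2  3  4  5  6  7  8
 4  1  1  2  3  4  5  6  7  8
 1  2  2  2  3  4  5  6  7  8
 5  3  3  3  3  4  5  6  7  8
 8  4  4  4  4  4  5  6  7  8
 4  5  5  5  5  5  5  6  7  8
 1  6  6  6  6  6  6  6  7  8

5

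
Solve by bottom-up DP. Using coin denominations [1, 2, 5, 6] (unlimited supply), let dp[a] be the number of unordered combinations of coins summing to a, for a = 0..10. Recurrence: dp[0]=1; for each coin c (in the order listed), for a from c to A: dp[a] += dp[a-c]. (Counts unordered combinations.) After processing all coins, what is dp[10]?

after  coin     0     1     2     3     4     5     6     7     8     9    10
          1     1     1     1     1     1     1     1     1     1     1     1
          2     1     1     2     2     3     3     4     4     5     5     6
          5     1     1     2     2     3     4     5     6     7     8    10
          6     1     1     2     2     3     4     6     7     9    10    13

13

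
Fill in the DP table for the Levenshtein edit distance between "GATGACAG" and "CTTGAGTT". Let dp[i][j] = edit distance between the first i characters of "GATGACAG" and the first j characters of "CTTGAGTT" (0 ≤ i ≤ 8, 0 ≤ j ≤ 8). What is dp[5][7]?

   ''  C  T  T  G  A  G  T  T
''  0  1  2  3  4  5  6  7  8
 G  1  1  2  3  3  4  5  6  7
 A  2  2  2  3  4  3  4  5  6
 T  3  3  2  2  3  4  4  4  5
 G  4  4  3  3  2  3  4  5  5
 A  5  5  4  4  3  2  3  4  5
 C  6  5  5  5  4  3  3  4  5
 A  7  6  6  6  5  4  4  4  5
 G  8  7  7  7  6  5  4  5  5

4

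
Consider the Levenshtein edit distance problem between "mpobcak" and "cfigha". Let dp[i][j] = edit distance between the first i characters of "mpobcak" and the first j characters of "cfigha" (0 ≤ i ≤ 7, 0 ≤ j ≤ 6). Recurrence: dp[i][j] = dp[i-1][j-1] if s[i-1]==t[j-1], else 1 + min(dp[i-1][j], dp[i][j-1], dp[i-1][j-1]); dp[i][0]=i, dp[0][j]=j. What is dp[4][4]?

4

   ''  c  f  i  g  h  a
''  0  1  2  3  4  5  6
 m  1  1  2  3  4  5  6
 p  2  2  2  3  4  5  6
 o  3  3  3  3  4  5  6
 b  4  4  4  4  4  5  6
 c  5  4  5  5  5  5  6
 a  6  5  5  6  6  6  5
 k  7  6  6  6  7  7  6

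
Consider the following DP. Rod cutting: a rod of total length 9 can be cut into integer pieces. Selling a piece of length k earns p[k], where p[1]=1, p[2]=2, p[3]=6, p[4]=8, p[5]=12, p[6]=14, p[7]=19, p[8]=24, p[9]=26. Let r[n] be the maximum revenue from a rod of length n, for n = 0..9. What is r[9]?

26

   n    0    1    2    3    4    5    6    7    8    9
r[n]    0    1    2    6    8   12   14   19   24   26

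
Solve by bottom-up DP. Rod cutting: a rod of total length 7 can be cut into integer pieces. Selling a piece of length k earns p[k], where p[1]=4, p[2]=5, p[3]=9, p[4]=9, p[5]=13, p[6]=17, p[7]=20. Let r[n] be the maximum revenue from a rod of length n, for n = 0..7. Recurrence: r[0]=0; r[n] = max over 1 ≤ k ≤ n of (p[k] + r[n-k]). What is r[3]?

12

   n    0    1    2    3    4    5    6    7
r[n]    0    4    8   12   16   20   24   28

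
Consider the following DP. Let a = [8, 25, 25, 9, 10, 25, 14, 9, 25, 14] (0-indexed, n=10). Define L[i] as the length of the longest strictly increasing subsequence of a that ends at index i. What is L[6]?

4

   i    0    1    2    3    4    5    6    7    8    9
a[i]    8   25   25    9   10   25   14    9   25   14
L[i]    1    2    2    2    3    4    4    2    5    4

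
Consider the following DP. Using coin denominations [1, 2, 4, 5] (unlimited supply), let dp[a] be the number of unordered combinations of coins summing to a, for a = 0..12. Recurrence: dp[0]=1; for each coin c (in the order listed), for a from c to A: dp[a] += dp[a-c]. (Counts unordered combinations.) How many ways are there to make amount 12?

after  coin     0     1     2     3     4     5     6     7     8     9    10    11    12
          1     1     1     1     1     1     1     1     1     1     1     1     1     1
          2     1     1     2     2     3     3     4     4     5     5     6     6     7
          4     1     1     2     2     4     4     6     6     9     9    12    12    16
          5     1     1     2     2     4     5     7     8    11    13    17    19    24

24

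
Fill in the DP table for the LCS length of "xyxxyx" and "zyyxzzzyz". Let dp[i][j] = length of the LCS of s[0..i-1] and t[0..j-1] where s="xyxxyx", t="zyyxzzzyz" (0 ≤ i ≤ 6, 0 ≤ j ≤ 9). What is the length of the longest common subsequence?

3

   ''  z  y  y  x  z  z  z  y  z
''  0  0  0  0  0  0  0  0  0  0
 x  0  0  0  0  1  1  1  1  1  1
 y  0  0  1  1  1  1  1  1  2  2
 x  0  0  1  1  2  2  2  2  2  2
 x  0  0  1  1  2  2  2  2  2  2
 y  0  0  1  2  2  2  2  2  3  3
 x  0  0  1  2  3  3  3  3  3  3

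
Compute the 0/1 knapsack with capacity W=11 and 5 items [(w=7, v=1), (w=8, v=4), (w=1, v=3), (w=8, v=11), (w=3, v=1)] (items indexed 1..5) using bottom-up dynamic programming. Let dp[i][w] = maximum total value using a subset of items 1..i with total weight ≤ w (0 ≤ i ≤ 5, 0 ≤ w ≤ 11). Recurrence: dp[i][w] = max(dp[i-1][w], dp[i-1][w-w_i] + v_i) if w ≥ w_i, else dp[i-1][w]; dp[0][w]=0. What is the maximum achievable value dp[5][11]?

14

i\w   0   1   2   3   4   5   6   7   8   9  10  11
  0   0   0   0   0   0   0   0   0   0   0   0   0
  1   0   0   0   0   0   0   0   1   1   1   1   1
  2   0   0   0   0   0   0   0   1   4   4   4   4
  3   0   3   3   3   3   3   3   3   4   7   7   7
  4   0   3   3   3   3   3   3   3  11  14  14  14
  5   0   3   3   3   4   4   4   4  11  14  14  14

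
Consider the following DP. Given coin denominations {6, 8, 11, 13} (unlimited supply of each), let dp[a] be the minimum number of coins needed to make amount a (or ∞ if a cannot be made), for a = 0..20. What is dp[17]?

2

 a  0  1  2  3  4  5  6  7  8  9 10 11 12 13 14 15 16 17 18 19 20
dp  0  -  -  -  -  -  1  -  1  -  -  1  2  1  2  -  2  2  3  2  3
(- denotes ∞ / unreachable)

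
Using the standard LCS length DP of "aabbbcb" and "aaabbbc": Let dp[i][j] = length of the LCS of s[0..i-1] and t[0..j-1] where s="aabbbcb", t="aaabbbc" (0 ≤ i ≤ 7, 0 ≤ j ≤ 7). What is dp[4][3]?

2

   ''  a  a  a  b  b  b  c
''  0  0  0  0  0  0  0  0
 a  0  1  1  1  1  1  1  1
 a  0  1  2  2  2  2  2  2
 b  0  1  2  2  3  3  3  3
 b  0  1  2  2  3  4  4  4
 b  0  1  2  2  3  4  5  5
 c  0  1  2  2  3  4  5  6
 b  0  1  2  2  3  4  5  6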